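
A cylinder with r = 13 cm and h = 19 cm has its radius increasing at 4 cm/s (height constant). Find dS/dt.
360π cm²/s

S = 2πrh + 2πr² (lateral + bases)
dS/dt = (2πh + 4πr)·dr/dt = (2π·19 + 4π·13)·4
= 360π cm²/s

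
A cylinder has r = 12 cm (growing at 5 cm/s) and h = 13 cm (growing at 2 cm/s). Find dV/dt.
1848π cm³/s

V = πr²h
dV/dt = 2πrh·dr/dt + πr²·dh/dt
= 2π(12)(13)(5) + π(12)²(2)
= 1848π cm³/s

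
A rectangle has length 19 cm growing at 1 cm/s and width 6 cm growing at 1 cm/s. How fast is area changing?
25 cm²/s

A = lw
dA/dt = w·dl/dt + l·dw/dt = 6·1 + 19·1 = 25 cm²/s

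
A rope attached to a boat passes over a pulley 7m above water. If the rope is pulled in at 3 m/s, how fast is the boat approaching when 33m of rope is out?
99√65/260 ≈ 3.07 m/s

rope² = x² + 7²
x = √(33² - 7²) = 4√65
dx/dt = (rope/x) · d(rope)/dt = (33/(4√65)) · (-3) = -99√65/260 m/s
The boat approaches at 99√65/260 ≈ 3.07 m/s.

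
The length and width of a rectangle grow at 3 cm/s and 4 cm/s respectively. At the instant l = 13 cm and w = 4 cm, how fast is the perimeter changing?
14 cm/s

P = 2(l + w)
dP/dt = 2(dl/dt + dw/dt) = 2(3 + 4) = 14 cm/s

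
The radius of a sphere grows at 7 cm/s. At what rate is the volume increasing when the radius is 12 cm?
4032π cm³/s

V = (4/3)πr³
dV/dt = dV/dr · dr/dt = 4πr² · 7
At r = 12: dV/dt = 4032π cm³/s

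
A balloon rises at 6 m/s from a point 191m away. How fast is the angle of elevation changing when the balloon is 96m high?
0.025078 rad/s

tan(θ) = y/191
sec²(θ) · dθ/dt = (1/191) · dy/dt
dθ/dt = cos²(θ)/191 · 6 = 191/(191² + 96²) · 6
dθ/dt = 0.025078 rad/s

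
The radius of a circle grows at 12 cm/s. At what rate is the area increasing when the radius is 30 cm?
720π cm²/s

A = πr²
dA/dt = 2πr · dr/dt = 2π(30)(12) = 720π cm²/s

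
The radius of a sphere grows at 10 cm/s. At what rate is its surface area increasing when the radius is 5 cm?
400π cm²/s

S = 4πr²
dS/dt = dS/dr · dr/dt = 8πr · 10
At r = 5: dS/dt = 400π cm²/s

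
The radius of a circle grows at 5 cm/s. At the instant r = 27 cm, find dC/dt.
10π cm/s

C = 2πr
dC/dt = 2π · dr/dt = 2π · 5 = 10π cm/s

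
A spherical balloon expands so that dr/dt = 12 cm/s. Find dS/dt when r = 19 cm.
1824π cm²/s

S = 4πr²
dS/dt = dS/dr · dr/dt = 8πr · 12
At r = 19: dS/dt = 1824π cm²/s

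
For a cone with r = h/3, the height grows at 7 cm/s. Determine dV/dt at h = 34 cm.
8092π/9 cm³/s

V = (1/3)π(h/3)²h = πh³/27
dV/dt = πh²/9 · 7
At h = 34: dV/dt = 8092π/9 cm³/s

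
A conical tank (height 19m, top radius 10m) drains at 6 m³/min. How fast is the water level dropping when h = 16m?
1083/(12800π) ≈ 0.02693 m/min

r/h = 10/19, so r = (10/19)h
V = (1/3)πr²h = (1/3)π((10/19)h)²h = (100/1083)πh³
dV/dh = (100/361)πh²
dh/dt = (dV/dt)/(dV/dh) = -6/((100/361)π·16²) = -1083/(12800π) m/min
The level is dropping at 1083/(12800π) ≈ 0.02693 m/min.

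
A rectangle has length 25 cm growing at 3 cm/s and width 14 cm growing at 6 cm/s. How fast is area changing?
192 cm²/s

A = lw
dA/dt = w·dl/dt + l·dw/dt = 14·3 + 25·6 = 192 cm²/s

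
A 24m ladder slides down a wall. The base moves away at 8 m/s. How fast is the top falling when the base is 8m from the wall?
2√2 ≈ 2.828 m/s

x² + y² = 24²
2x·dx/dt + 2y·dy/dt = 0
dy/dt = -x/y · dx/dt = -8/(16√2) · 8 = -2√2 m/s
The top is descending at 2√2 ≈ 2.828 m/s.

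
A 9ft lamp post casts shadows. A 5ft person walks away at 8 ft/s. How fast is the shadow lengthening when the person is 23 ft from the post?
10 ft/s

By similar triangles: 9/(x+s) = 5/s
Solving: s = 5x/4
ds/dt = 5/4 · dx/dt = 5/4 · 8 = 10 ft/s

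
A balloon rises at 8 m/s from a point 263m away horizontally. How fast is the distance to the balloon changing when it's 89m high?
356√77090/38545 ≈ 2.564 m/s

z² = 263² + y²
z = √(263² + 89²) = √77090
dz/dt = y/z · dy/dt = 89/√77090 · 8 = 356√77090/38545 ≈ 2.564 m/s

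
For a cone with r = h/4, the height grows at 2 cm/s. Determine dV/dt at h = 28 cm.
98π cm³/s

V = (1/3)π(h/4)²h = πh³/48
dV/dt = πh²/16 · 2
At h = 28: dV/dt = 98π cm³/s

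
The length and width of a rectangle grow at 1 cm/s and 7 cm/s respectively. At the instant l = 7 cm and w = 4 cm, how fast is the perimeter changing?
16 cm/s

P = 2(l + w)
dP/dt = 2(dl/dt + dw/dt) = 2(1 + 7) = 16 cm/s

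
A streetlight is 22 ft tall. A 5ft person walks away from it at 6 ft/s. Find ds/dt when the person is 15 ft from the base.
30/17 ft/s

By similar triangles: 22/(x+s) = 5/s
Solving: s = 5x/17
ds/dt = 5/17 · dx/dt = 5/17 · 6 = 30/17 ft/s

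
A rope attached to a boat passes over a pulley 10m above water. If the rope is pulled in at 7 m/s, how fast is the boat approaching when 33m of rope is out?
231√989/989 ≈ 7.345 m/s

rope² = x² + 10²
x = √(33² - 10²) = √989
dx/dt = (rope/x) · d(rope)/dt = (33/√989) · (-7) = -231√989/989 m/s
The boat approaches at 231√989/989 ≈ 7.345 m/s.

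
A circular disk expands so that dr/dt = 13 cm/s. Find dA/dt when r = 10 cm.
260π cm²/s

A = πr²
dA/dt = 2πr · dr/dt = 2π(10)(13) = 260π cm²/s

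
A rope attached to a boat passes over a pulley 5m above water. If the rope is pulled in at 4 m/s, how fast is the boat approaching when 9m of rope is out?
9√14/7 ≈ 4.811 m/s

rope² = x² + 5²
x = √(9² - 5²) = 2√14
dx/dt = (rope/x) · d(rope)/dt = (9/(2√14)) · (-4) = -9√14/7 m/s
The boat approaches at 9√14/7 ≈ 4.811 m/s.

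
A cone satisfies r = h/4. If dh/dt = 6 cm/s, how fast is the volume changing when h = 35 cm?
3675π/8 cm³/s

V = (1/3)π(h/4)²h = πh³/48
dV/dt = πh²/16 · 6
At h = 35: dV/dt = 3675π/8 cm³/s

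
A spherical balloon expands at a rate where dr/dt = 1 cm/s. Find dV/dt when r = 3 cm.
36π cm³/s

V = (4/3)πr³
dV/dt = dV/dr · dr/dt = 4πr² · 1
At r = 3: dV/dt = 36π cm³/s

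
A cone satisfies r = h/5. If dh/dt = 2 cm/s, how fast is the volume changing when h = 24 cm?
1152π/25 cm³/s

V = (1/3)π(h/5)²h = πh³/75
dV/dt = πh²/25 · 2
At h = 24: dV/dt = 1152π/25 cm³/s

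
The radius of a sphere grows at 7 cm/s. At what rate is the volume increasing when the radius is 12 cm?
4032π cm³/s

V = (4/3)πr³
dV/dt = dV/dr · dr/dt = 4πr² · 7
At r = 12: dV/dt = 4032π cm³/s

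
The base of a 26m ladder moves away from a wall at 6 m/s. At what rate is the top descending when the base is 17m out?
34√43/43 ≈ 5.185 m/s

x² + y² = 26²
2x·dx/dt + 2y·dy/dt = 0
dy/dt = -x/y · dx/dt = -17/(3√43) · 6 = -34√43/43 m/s
The top is descending at 34√43/43 ≈ 5.185 m/s.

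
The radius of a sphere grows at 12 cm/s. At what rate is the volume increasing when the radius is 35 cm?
58800π cm³/s

V = (4/3)πr³
dV/dt = dV/dr · dr/dt = 4πr² · 12
At r = 35: dV/dt = 58800π cm³/s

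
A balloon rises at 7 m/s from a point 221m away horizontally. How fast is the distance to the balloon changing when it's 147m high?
1029√2818/14090 ≈ 3.877 m/s

z² = 221² + y²
z = √(221² + 147²) = 5√2818
dz/dt = y/z · dy/dt = 147/(5√2818) · 7 = 1029√2818/14090 ≈ 3.877 m/s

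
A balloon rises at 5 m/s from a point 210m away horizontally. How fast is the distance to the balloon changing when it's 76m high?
190√12469/12469 ≈ 1.702 m/s

z² = 210² + y²
z = √(210² + 76²) = 2√12469
dz/dt = y/z · dy/dt = 76/(2√12469) · 5 = 190√12469/12469 ≈ 1.702 m/s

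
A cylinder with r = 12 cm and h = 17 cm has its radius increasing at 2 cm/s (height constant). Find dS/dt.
164π cm²/s

S = 2πrh + 2πr² (lateral + bases)
dS/dt = (2πh + 4πr)·dr/dt = (2π·17 + 4π·12)·2
= 164π cm²/s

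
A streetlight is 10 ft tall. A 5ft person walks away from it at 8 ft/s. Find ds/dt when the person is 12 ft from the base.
8 ft/s

By similar triangles: 10/(x+s) = 5/s
Solving: s = 5x/5
ds/dt = 5/5 · dx/dt = 1 · 8 = 8 ft/s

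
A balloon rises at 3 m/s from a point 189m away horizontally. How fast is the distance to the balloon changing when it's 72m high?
24√505/505 ≈ 1.068 m/s

z² = 189² + y²
z = √(189² + 72²) = 9√505
dz/dt = y/z · dy/dt = 72/(9√505) · 3 = 24√505/505 ≈ 1.068 m/s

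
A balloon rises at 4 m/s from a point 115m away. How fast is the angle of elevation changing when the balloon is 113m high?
0.017696 rad/s

tan(θ) = y/115
sec²(θ) · dθ/dt = (1/115) · dy/dt
dθ/dt = cos²(θ)/115 · 4 = 115/(115² + 113²) · 4
dθ/dt = 0.017696 rad/s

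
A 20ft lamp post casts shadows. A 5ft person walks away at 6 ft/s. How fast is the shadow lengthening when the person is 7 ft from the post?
2 ft/s

By similar triangles: 20/(x+s) = 5/s
Solving: s = 5x/15
ds/dt = 5/15 · dx/dt = 1/3 · 6 = 2 ft/s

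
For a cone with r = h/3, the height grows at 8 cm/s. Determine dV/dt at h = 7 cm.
392π/9 cm³/s

V = (1/3)π(h/3)²h = πh³/27
dV/dt = πh²/9 · 8
At h = 7: dV/dt = 392π/9 cm³/s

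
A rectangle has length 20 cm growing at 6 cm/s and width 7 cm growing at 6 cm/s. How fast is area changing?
162 cm²/s

A = lw
dA/dt = w·dl/dt + l·dw/dt = 7·6 + 20·6 = 162 cm²/s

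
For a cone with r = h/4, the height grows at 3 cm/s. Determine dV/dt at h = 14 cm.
147π/4 cm³/s

V = (1/3)π(h/4)²h = πh³/48
dV/dt = πh²/16 · 3
At h = 14: dV/dt = 147π/4 cm³/s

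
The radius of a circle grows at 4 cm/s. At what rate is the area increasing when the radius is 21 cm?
168π cm²/s

A = πr²
dA/dt = 2πr · dr/dt = 2π(21)(4) = 168π cm²/s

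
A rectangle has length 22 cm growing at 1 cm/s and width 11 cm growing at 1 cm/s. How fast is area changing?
33 cm²/s

A = lw
dA/dt = w·dl/dt + l·dw/dt = 11·1 + 22·1 = 33 cm²/s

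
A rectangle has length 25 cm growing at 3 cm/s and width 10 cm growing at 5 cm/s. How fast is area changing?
155 cm²/s

A = lw
dA/dt = w·dl/dt + l·dw/dt = 10·3 + 25·5 = 155 cm²/s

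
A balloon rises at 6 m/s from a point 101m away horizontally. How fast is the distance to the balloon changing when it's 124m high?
744√25577/25577 ≈ 4.652 m/s

z² = 101² + y²
z = √(101² + 124²) = √25577
dz/dt = y/z · dy/dt = 124/√25577 · 6 = 744√25577/25577 ≈ 4.652 m/s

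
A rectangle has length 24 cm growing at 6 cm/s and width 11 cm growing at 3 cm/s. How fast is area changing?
138 cm²/s

A = lw
dA/dt = w·dl/dt + l·dw/dt = 11·6 + 24·3 = 138 cm²/s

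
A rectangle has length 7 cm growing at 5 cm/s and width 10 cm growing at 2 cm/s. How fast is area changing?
64 cm²/s

A = lw
dA/dt = w·dl/dt + l·dw/dt = 10·5 + 7·2 = 64 cm²/s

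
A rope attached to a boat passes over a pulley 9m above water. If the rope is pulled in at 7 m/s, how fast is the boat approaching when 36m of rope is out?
28√15/15 ≈ 7.23 m/s

rope² = x² + 9²
x = √(36² - 9²) = 9√15
dx/dt = (rope/x) · d(rope)/dt = (36/(9√15)) · (-7) = -28√15/15 m/s
The boat approaches at 28√15/15 ≈ 7.23 m/s.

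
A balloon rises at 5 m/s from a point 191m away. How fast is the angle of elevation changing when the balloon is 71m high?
0.023 rad/s

tan(θ) = y/191
sec²(θ) · dθ/dt = (1/191) · dy/dt
dθ/dt = cos²(θ)/191 · 5 = 191/(191² + 71²) · 5
dθ/dt = 0.023 rad/s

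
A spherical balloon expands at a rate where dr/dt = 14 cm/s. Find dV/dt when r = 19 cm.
20216π cm³/s

V = (4/3)πr³
dV/dt = dV/dr · dr/dt = 4πr² · 14
At r = 19: dV/dt = 20216π cm³/s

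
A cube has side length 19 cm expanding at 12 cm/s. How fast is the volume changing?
12996 cm³/s

V = s³
dV/dt = 3s² · ds/dt = 3·19²·12 = 12996 cm³/s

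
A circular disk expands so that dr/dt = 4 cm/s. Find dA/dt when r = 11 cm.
88π cm²/s

A = πr²
dA/dt = 2πr · dr/dt = 2π(11)(4) = 88π cm²/s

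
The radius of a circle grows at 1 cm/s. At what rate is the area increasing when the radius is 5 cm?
10π cm²/s

A = πr²
dA/dt = 2πr · dr/dt = 2π(5)(1) = 10π cm²/s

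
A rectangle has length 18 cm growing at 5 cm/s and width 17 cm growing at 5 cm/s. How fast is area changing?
175 cm²/s

A = lw
dA/dt = w·dl/dt + l·dw/dt = 17·5 + 18·5 = 175 cm²/s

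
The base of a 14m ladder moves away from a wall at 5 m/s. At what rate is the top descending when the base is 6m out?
3√10/4 ≈ 2.372 m/s

x² + y² = 14²
2x·dx/dt + 2y·dy/dt = 0
dy/dt = -x/y · dx/dt = -6/(4√10) · 5 = -3√10/4 m/s
The top is descending at 3√10/4 ≈ 2.372 m/s.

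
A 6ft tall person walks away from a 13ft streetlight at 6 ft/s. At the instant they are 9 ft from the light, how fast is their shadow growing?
36/7 ft/s

By similar triangles: 13/(x+s) = 6/s
Solving: s = 6x/7
ds/dt = 6/7 · dx/dt = 6/7 · 6 = 36/7 ft/s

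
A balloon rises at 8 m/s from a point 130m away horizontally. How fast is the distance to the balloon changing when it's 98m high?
196√6626/3313 ≈ 4.816 m/s

z² = 130² + y²
z = √(130² + 98²) = 2√6626
dz/dt = y/z · dy/dt = 98/(2√6626) · 8 = 196√6626/3313 ≈ 4.816 m/s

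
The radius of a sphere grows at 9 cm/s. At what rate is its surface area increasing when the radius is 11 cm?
792π cm²/s

S = 4πr²
dS/dt = dS/dr · dr/dt = 8πr · 9
At r = 11: dS/dt = 792π cm²/s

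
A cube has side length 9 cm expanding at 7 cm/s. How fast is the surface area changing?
756 cm²/s

A = 6s²
dA/dt = 12s · ds/dt = 12·9·7 = 756 cm²/s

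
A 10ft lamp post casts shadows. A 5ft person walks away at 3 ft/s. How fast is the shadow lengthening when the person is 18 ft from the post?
3 ft/s

By similar triangles: 10/(x+s) = 5/s
Solving: s = 5x/5
ds/dt = 5/5 · dx/dt = 1 · 3 = 3 ft/s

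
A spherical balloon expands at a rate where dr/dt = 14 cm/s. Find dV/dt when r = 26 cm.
37856π cm³/s

V = (4/3)πr³
dV/dt = dV/dr · dr/dt = 4πr² · 14
At r = 26: dV/dt = 37856π cm³/s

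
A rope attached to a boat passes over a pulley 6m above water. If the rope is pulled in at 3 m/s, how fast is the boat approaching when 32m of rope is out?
48√247/247 ≈ 3.054 m/s

rope² = x² + 6²
x = √(32² - 6²) = 2√247
dx/dt = (rope/x) · d(rope)/dt = (32/(2√247)) · (-3) = -48√247/247 m/s
The boat approaches at 48√247/247 ≈ 3.054 m/s.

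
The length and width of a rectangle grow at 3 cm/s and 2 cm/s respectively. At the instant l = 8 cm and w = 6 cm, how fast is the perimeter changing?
10 cm/s

P = 2(l + w)
dP/dt = 2(dl/dt + dw/dt) = 2(3 + 2) = 10 cm/s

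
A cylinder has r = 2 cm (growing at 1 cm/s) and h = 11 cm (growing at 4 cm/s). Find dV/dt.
60π cm³/s

V = πr²h
dV/dt = 2πrh·dr/dt + πr²·dh/dt
= 2π(2)(11)(1) + π(2)²(4)
= 60π cm³/s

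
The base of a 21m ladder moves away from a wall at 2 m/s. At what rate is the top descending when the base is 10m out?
20√341/341 ≈ 1.083 m/s

x² + y² = 21²
2x·dx/dt + 2y·dy/dt = 0
dy/dt = -x/y · dx/dt = -10/√341 · 2 = -20√341/341 m/s
The top is descending at 20√341/341 ≈ 1.083 m/s.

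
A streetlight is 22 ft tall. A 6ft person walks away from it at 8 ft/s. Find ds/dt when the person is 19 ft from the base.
3 ft/s

By similar triangles: 22/(x+s) = 6/s
Solving: s = 6x/16
ds/dt = 6/16 · dx/dt = 3/8 · 8 = 3 ft/s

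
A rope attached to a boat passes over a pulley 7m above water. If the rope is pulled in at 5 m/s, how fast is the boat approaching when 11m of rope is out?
55√2/12 ≈ 6.482 m/s

rope² = x² + 7²
x = √(11² - 7²) = 6√2
dx/dt = (rope/x) · d(rope)/dt = (11/(6√2)) · (-5) = -55√2/12 m/s
The boat approaches at 55√2/12 ≈ 6.482 m/s.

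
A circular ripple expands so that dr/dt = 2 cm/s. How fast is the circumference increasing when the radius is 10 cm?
4π cm/s

C = 2πr
dC/dt = 2π · dr/dt = 2π · 2 = 4π cm/s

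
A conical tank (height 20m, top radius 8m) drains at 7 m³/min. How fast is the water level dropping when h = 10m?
7/(16π) ≈ 0.1393 m/min

r/h = 8/20, so r = (2/5)h
V = (1/3)πr²h = (1/3)π((2/5)h)²h = (4/75)πh³
dV/dh = (4/25)πh²
dh/dt = (dV/dt)/(dV/dh) = -7/((4/25)π·10²) = -7/(16π) m/min
The level is dropping at 7/(16π) ≈ 0.1393 m/min.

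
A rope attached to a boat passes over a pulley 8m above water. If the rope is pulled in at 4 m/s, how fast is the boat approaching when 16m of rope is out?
8√3/3 ≈ 4.619 m/s

rope² = x² + 8²
x = √(16² - 8²) = 8√3
dx/dt = (rope/x) · d(rope)/dt = (16/(8√3)) · (-4) = -8√3/3 m/s
The boat approaches at 8√3/3 ≈ 4.619 m/s.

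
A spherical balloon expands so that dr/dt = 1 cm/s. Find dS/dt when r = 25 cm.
200π cm²/s

S = 4πr²
dS/dt = dS/dr · dr/dt = 8πr · 1
At r = 25: dS/dt = 200π cm²/s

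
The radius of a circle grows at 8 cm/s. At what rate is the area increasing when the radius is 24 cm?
384π cm²/s

A = πr²
dA/dt = 2πr · dr/dt = 2π(24)(8) = 384π cm²/s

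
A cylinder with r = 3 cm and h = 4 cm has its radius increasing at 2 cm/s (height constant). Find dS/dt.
40π cm²/s

S = 2πrh + 2πr² (lateral + bases)
dS/dt = (2πh + 4πr)·dr/dt = (2π·4 + 4π·3)·2
= 40π cm²/s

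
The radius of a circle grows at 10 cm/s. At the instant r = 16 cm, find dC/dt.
20π cm/s

C = 2πr
dC/dt = 2π · dr/dt = 2π · 10 = 20π cm/s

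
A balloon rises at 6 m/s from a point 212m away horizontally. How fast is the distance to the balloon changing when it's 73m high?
438√50273/50273 ≈ 1.953 m/s

z² = 212² + y²
z = √(212² + 73²) = √50273
dz/dt = y/z · dy/dt = 73/√50273 · 6 = 438√50273/50273 ≈ 1.953 m/s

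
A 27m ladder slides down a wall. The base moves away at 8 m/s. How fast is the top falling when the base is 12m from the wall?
32√65/65 ≈ 3.969 m/s

x² + y² = 27²
2x·dx/dt + 2y·dy/dt = 0
dy/dt = -x/y · dx/dt = -12/(3√65) · 8 = -32√65/65 m/s
The top is descending at 32√65/65 ≈ 3.969 m/s.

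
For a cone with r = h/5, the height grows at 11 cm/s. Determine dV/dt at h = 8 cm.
704π/25 cm³/s

V = (1/3)π(h/5)²h = πh³/75
dV/dt = πh²/25 · 11
At h = 8: dV/dt = 704π/25 cm³/s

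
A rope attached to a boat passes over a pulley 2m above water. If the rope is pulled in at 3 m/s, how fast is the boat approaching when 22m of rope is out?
11√30/20 ≈ 3.012 m/s

rope² = x² + 2²
x = √(22² - 2²) = 4√30
dx/dt = (rope/x) · d(rope)/dt = (22/(4√30)) · (-3) = -11√30/20 m/s
The boat approaches at 11√30/20 ≈ 3.012 m/s.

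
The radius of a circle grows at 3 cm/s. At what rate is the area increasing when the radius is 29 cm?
174π cm²/s

A = πr²
dA/dt = 2πr · dr/dt = 2π(29)(3) = 174π cm²/s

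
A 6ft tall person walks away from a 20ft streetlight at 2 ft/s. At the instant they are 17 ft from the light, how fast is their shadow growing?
6/7 ft/s

By similar triangles: 20/(x+s) = 6/s
Solving: s = 6x/14
ds/dt = 6/14 · dx/dt = 3/7 · 2 = 6/7 ft/s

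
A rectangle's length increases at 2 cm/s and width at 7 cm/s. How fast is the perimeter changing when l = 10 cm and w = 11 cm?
18 cm/s

P = 2(l + w)
dP/dt = 2(dl/dt + dw/dt) = 2(2 + 7) = 18 cm/s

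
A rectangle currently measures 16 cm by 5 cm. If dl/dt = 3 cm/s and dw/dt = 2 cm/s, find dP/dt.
10 cm/s

P = 2(l + w)
dP/dt = 2(dl/dt + dw/dt) = 2(3 + 2) = 10 cm/s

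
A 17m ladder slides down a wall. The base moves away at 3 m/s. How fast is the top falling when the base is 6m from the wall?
18√253/253 ≈ 1.132 m/s

x² + y² = 17²
2x·dx/dt + 2y·dy/dt = 0
dy/dt = -x/y · dx/dt = -6/√253 · 3 = -18√253/253 m/s
The top is descending at 18√253/253 ≈ 1.132 m/s.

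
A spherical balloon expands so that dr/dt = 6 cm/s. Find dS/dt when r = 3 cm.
144π cm²/s

S = 4πr²
dS/dt = dS/dr · dr/dt = 8πr · 6
At r = 3: dS/dt = 144π cm²/s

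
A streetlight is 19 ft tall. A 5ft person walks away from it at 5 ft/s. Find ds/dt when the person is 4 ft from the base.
25/14 ft/s

By similar triangles: 19/(x+s) = 5/s
Solving: s = 5x/14
ds/dt = 5/14 · dx/dt = 5/14 · 5 = 25/14 ft/s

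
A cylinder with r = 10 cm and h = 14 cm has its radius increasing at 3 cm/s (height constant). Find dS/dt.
204π cm²/s

S = 2πrh + 2πr² (lateral + bases)
dS/dt = (2πh + 4πr)·dr/dt = (2π·14 + 4π·10)·3
= 204π cm²/s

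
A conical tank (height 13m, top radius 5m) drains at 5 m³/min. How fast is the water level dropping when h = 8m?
169/(320π) ≈ 0.1681 m/min

r/h = 5/13, so r = (5/13)h
V = (1/3)πr²h = (1/3)π((5/13)h)²h = (25/507)πh³
dV/dh = (25/169)πh²
dh/dt = (dV/dt)/(dV/dh) = -5/((25/169)π·8²) = -169/(320π) m/min
The level is dropping at 169/(320π) ≈ 0.1681 m/min.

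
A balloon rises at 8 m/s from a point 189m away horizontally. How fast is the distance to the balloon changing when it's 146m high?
1168√57037/57037 ≈ 4.891 m/s

z² = 189² + y²
z = √(189² + 146²) = √57037
dz/dt = y/z · dy/dt = 146/√57037 · 8 = 1168√57037/57037 ≈ 4.891 m/s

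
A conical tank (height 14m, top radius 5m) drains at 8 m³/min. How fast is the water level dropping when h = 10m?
392/(625π) ≈ 0.1996 m/min

r/h = 5/14, so r = (5/14)h
V = (1/3)πr²h = (1/3)π((5/14)h)²h = (25/588)πh³
dV/dh = (25/196)πh²
dh/dt = (dV/dt)/(dV/dh) = -8/((25/196)π·10²) = -392/(625π) m/min
The level is dropping at 392/(625π) ≈ 0.1996 m/min.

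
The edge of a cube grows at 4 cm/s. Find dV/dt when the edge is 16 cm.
3072 cm³/s

V = s³
dV/dt = 3s² · ds/dt = 3·16²·4 = 3072 cm³/s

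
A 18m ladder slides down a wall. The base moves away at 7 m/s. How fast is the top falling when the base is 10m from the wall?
5√14/4 ≈ 4.677 m/s

x² + y² = 18²
2x·dx/dt + 2y·dy/dt = 0
dy/dt = -x/y · dx/dt = -10/(4√14) · 7 = -5√14/4 m/s
The top is descending at 5√14/4 ≈ 4.677 m/s.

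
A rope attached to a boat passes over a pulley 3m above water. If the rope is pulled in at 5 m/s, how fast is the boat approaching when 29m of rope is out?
145√13/104 ≈ 5.027 m/s

rope² = x² + 3²
x = √(29² - 3²) = 8√13
dx/dt = (rope/x) · d(rope)/dt = (29/(8√13)) · (-5) = -145√13/104 m/s
The boat approaches at 145√13/104 ≈ 5.027 m/s.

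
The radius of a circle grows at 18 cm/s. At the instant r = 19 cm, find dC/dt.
36π cm/s

C = 2πr
dC/dt = 2π · dr/dt = 2π · 18 = 36π cm/s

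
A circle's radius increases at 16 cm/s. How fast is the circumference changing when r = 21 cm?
32π cm/s

C = 2πr
dC/dt = 2π · dr/dt = 2π · 16 = 32π cm/s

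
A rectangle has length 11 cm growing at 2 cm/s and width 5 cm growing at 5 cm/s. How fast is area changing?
65 cm²/s

A = lw
dA/dt = w·dl/dt + l·dw/dt = 5·2 + 11·5 = 65 cm²/s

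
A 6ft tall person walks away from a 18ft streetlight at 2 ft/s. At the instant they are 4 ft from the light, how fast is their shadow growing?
1 ft/s

By similar triangles: 18/(x+s) = 6/s
Solving: s = 6x/12
ds/dt = 6/12 · dx/dt = 1/2 · 2 = 1 ft/s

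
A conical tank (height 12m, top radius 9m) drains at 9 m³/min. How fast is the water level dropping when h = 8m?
1/(4π) ≈ 0.07958 m/min

r/h = 9/12, so r = (3/4)h
V = (1/3)πr²h = (1/3)π((3/4)h)²h = (3/16)πh³
dV/dh = (9/16)πh²
dh/dt = (dV/dt)/(dV/dh) = -9/((9/16)π·8²) = -1/(4π) m/min
The level is dropping at 1/(4π) ≈ 0.07958 m/min.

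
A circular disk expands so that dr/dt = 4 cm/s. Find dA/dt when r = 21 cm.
168π cm²/s

A = πr²
dA/dt = 2πr · dr/dt = 2π(21)(4) = 168π cm²/s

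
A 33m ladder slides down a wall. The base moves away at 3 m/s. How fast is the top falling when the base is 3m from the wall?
√30/20 ≈ 0.2739 m/s

x² + y² = 33²
2x·dx/dt + 2y·dy/dt = 0
dy/dt = -x/y · dx/dt = -3/(6√30) · 3 = -√30/20 m/s
The top is descending at √30/20 ≈ 0.2739 m/s.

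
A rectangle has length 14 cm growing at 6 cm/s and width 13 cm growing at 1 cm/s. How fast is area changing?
92 cm²/s

A = lw
dA/dt = w·dl/dt + l·dw/dt = 13·6 + 14·1 = 92 cm²/s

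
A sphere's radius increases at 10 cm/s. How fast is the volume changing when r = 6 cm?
1440π cm³/s

V = (4/3)πr³
dV/dt = dV/dr · dr/dt = 4πr² · 10
At r = 6: dV/dt = 1440π cm³/s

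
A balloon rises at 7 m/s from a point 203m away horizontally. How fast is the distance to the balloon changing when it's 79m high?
553√1898/9490 ≈ 2.539 m/s

z² = 203² + y²
z = √(203² + 79²) = 5√1898
dz/dt = y/z · dy/dt = 79/(5√1898) · 7 = 553√1898/9490 ≈ 2.539 m/s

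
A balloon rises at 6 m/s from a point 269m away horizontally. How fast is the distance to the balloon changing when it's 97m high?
291√81770/40885 ≈ 2.035 m/s

z² = 269² + y²
z = √(269² + 97²) = √81770
dz/dt = y/z · dy/dt = 97/√81770 · 6 = 291√81770/40885 ≈ 2.035 m/s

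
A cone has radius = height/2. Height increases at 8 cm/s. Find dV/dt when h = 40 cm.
3200π cm³/s

V = (1/3)π(h/2)²h = πh³/12
dV/dt = πh²/4 · 8
At h = 40: dV/dt = 3200π cm³/s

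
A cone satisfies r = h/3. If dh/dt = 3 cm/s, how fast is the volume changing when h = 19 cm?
361π/3 cm³/s

V = (1/3)π(h/3)²h = πh³/27
dV/dt = πh²/9 · 3
At h = 19: dV/dt = 361π/3 cm³/s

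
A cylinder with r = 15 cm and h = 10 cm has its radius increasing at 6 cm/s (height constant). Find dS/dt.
480π cm²/s

S = 2πrh + 2πr² (lateral + bases)
dS/dt = (2πh + 4πr)·dr/dt = (2π·10 + 4π·15)·6
= 480π cm²/s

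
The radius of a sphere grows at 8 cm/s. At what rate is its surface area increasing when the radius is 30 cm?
1920π cm²/s

S = 4πr²
dS/dt = dS/dr · dr/dt = 8πr · 8
At r = 30: dS/dt = 1920π cm²/s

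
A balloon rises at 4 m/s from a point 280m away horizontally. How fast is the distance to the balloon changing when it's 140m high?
4√5/5 ≈ 1.789 m/s

z² = 280² + y²
z = √(280² + 140²) = 140√5
dz/dt = y/z · dy/dt = 140/(140√5) · 4 = 4√5/5 ≈ 1.789 m/s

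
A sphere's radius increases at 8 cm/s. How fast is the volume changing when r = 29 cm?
26912π cm³/s

V = (4/3)πr³
dV/dt = dV/dr · dr/dt = 4πr² · 8
At r = 29: dV/dt = 26912π cm³/s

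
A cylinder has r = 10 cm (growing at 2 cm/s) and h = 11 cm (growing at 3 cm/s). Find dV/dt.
740π cm³/s

V = πr²h
dV/dt = 2πrh·dr/dt + πr²·dh/dt
= 2π(10)(11)(2) + π(10)²(3)
= 740π cm³/s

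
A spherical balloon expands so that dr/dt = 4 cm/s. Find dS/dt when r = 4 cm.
128π cm²/s

S = 4πr²
dS/dt = dS/dr · dr/dt = 8πr · 4
At r = 4: dS/dt = 128π cm²/s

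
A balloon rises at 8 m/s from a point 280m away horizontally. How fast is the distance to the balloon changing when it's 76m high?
152√5261/5261 ≈ 2.096 m/s

z² = 280² + y²
z = √(280² + 76²) = 4√5261
dz/dt = y/z · dy/dt = 76/(4√5261) · 8 = 152√5261/5261 ≈ 2.096 m/s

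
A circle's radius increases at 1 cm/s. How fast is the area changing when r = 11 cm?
22π cm²/s

A = πr²
dA/dt = 2πr · dr/dt = 2π(11)(1) = 22π cm²/s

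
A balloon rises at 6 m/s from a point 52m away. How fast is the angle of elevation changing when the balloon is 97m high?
0.025757 rad/s

tan(θ) = y/52
sec²(θ) · dθ/dt = (1/52) · dy/dt
dθ/dt = cos²(θ)/52 · 6 = 52/(52² + 97²) · 6
dθ/dt = 0.025757 rad/s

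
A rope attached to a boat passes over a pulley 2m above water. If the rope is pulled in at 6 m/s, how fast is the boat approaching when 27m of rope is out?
162√29/145 ≈ 6.017 m/s

rope² = x² + 2²
x = √(27² - 2²) = 5√29
dx/dt = (rope/x) · d(rope)/dt = (27/(5√29)) · (-6) = -162√29/145 m/s
The boat approaches at 162√29/145 ≈ 6.017 m/s.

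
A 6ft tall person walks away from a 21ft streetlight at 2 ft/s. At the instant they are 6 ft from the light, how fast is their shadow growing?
4/5 ft/s

By similar triangles: 21/(x+s) = 6/s
Solving: s = 6x/15
ds/dt = 6/15 · dx/dt = 2/5 · 2 = 4/5 ft/s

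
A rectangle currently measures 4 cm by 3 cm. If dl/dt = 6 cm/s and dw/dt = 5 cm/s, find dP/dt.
22 cm/s

P = 2(l + w)
dP/dt = 2(dl/dt + dw/dt) = 2(6 + 5) = 22 cm/s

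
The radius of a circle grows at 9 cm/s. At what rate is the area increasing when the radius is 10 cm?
180π cm²/s

A = πr²
dA/dt = 2πr · dr/dt = 2π(10)(9) = 180π cm²/s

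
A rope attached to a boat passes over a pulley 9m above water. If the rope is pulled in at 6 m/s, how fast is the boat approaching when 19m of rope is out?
57√70/70 ≈ 6.813 m/s

rope² = x² + 9²
x = √(19² - 9²) = 2√70
dx/dt = (rope/x) · d(rope)/dt = (19/(2√70)) · (-6) = -57√70/70 m/s
The boat approaches at 57√70/70 ≈ 6.813 m/s.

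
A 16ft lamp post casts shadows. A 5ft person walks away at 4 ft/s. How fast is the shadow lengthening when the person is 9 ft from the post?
20/11 ft/s

By similar triangles: 16/(x+s) = 5/s
Solving: s = 5x/11
ds/dt = 5/11 · dx/dt = 5/11 · 4 = 20/11 ft/s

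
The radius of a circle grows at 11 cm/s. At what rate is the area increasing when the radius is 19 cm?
418π cm²/s

A = πr²
dA/dt = 2πr · dr/dt = 2π(19)(11) = 418π cm²/s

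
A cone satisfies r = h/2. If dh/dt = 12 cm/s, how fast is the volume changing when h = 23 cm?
1587π cm³/s

V = (1/3)π(h/2)²h = πh³/12
dV/dt = πh²/4 · 12
At h = 23: dV/dt = 1587π cm³/s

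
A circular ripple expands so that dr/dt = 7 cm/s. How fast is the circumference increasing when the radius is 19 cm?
14π cm/s

C = 2πr
dC/dt = 2π · dr/dt = 2π · 7 = 14π cm/s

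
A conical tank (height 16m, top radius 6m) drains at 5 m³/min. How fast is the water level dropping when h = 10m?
16/(45π) ≈ 0.1132 m/min

r/h = 6/16, so r = (3/8)h
V = (1/3)πr²h = (1/3)π((3/8)h)²h = (3/64)πh³
dV/dh = (9/64)πh²
dh/dt = (dV/dt)/(dV/dh) = -5/((9/64)π·10²) = -16/(45π) m/min
The level is dropping at 16/(45π) ≈ 0.1132 m/min.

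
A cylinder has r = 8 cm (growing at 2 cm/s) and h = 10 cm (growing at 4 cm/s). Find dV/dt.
576π cm³/s

V = πr²h
dV/dt = 2πrh·dr/dt + πr²·dh/dt
= 2π(8)(10)(2) + π(8)²(4)
= 576π cm³/s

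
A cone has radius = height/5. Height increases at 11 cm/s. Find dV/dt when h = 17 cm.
3179π/25 cm³/s

V = (1/3)π(h/5)²h = πh³/75
dV/dt = πh²/25 · 11
At h = 17: dV/dt = 3179π/25 cm³/s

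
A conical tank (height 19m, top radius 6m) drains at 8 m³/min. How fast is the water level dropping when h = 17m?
722/(2601π) ≈ 0.08836 m/min

r/h = 6/19, so r = (6/19)h
V = (1/3)πr²h = (1/3)π((6/19)h)²h = (12/361)πh³
dV/dh = (36/361)πh²
dh/dt = (dV/dt)/(dV/dh) = -8/((36/361)π·17²) = -722/(2601π) m/min
The level is dropping at 722/(2601π) ≈ 0.08836 m/min.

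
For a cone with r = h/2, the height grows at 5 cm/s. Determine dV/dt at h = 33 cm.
5445π/4 cm³/s

V = (1/3)π(h/2)²h = πh³/12
dV/dt = πh²/4 · 5
At h = 33: dV/dt = 5445π/4 cm³/s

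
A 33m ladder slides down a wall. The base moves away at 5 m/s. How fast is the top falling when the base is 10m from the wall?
50√989/989 ≈ 1.59 m/s

x² + y² = 33²
2x·dx/dt + 2y·dy/dt = 0
dy/dt = -x/y · dx/dt = -10/√989 · 5 = -50√989/989 m/s
The top is descending at 50√989/989 ≈ 1.59 m/s.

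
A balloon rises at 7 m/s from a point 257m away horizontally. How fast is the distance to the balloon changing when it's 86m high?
602√73445/73445 ≈ 2.221 m/s

z² = 257² + y²
z = √(257² + 86²) = √73445
dz/dt = y/z · dy/dt = 86/√73445 · 7 = 602√73445/73445 ≈ 2.221 m/s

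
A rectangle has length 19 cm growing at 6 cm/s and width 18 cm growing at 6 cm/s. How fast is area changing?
222 cm²/s

A = lw
dA/dt = w·dl/dt + l·dw/dt = 18·6 + 19·6 = 222 cm²/s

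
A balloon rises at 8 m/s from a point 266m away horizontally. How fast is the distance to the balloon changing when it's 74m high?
148√19058/9529 ≈ 2.144 m/s

z² = 266² + y²
z = √(266² + 74²) = 2√19058
dz/dt = y/z · dy/dt = 74/(2√19058) · 8 = 148√19058/9529 ≈ 2.144 m/s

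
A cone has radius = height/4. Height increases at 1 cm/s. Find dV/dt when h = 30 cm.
225π/4 cm³/s

V = (1/3)π(h/4)²h = πh³/48
dV/dt = πh²/16 · 1
At h = 30: dV/dt = 225π/4 cm³/s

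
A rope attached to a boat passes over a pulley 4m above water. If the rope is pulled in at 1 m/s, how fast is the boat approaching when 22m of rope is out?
11√13/39 ≈ 1.017 m/s

rope² = x² + 4²
x = √(22² - 4²) = 6√13
dx/dt = (rope/x) · d(rope)/dt = (22/(6√13)) · (-1) = -11√13/39 m/s
The boat approaches at 11√13/39 ≈ 1.017 m/s.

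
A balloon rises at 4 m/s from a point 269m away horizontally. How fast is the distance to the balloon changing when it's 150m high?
600√94861/94861 ≈ 1.948 m/s

z² = 269² + y²
z = √(269² + 150²) = √94861
dz/dt = y/z · dy/dt = 150/√94861 · 4 = 600√94861/94861 ≈ 1.948 m/s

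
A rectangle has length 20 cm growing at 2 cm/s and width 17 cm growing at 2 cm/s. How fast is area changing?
74 cm²/s

A = lw
dA/dt = w·dl/dt + l·dw/dt = 17·2 + 20·2 = 74 cm²/s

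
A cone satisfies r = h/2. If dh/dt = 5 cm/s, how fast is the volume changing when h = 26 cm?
845π cm³/s

V = (1/3)π(h/2)²h = πh³/12
dV/dt = πh²/4 · 5
At h = 26: dV/dt = 845π cm³/s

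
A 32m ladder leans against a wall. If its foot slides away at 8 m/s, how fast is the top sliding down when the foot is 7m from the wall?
56√39/195 ≈ 1.793 m/s

x² + y² = 32²
2x·dx/dt + 2y·dy/dt = 0
dy/dt = -x/y · dx/dt = -7/(5√39) · 8 = -56√39/195 m/s
The top is descending at 56√39/195 ≈ 1.793 m/s.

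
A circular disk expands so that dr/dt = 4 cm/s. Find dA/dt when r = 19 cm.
152π cm²/s

A = πr²
dA/dt = 2πr · dr/dt = 2π(19)(4) = 152π cm²/s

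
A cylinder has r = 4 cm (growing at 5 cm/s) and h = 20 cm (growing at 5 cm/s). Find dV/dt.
880π cm³/s

V = πr²h
dV/dt = 2πrh·dr/dt + πr²·dh/dt
= 2π(4)(20)(5) + π(4)²(5)
= 880π cm³/s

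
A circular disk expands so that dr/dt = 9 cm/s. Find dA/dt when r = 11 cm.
198π cm²/s

A = πr²
dA/dt = 2πr · dr/dt = 2π(11)(9) = 198π cm²/s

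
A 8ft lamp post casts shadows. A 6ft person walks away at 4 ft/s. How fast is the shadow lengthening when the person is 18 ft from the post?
12 ft/s

By similar triangles: 8/(x+s) = 6/s
Solving: s = 6x/2
ds/dt = 6/2 · dx/dt = 3 · 4 = 12 ft/s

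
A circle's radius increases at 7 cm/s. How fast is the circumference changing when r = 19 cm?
14π cm/s

C = 2πr
dC/dt = 2π · dr/dt = 2π · 7 = 14π cm/s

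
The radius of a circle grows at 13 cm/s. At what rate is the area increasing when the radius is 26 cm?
676π cm²/s

A = πr²
dA/dt = 2πr · dr/dt = 2π(26)(13) = 676π cm²/s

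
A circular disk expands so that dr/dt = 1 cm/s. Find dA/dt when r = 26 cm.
52π cm²/s

A = πr²
dA/dt = 2πr · dr/dt = 2π(26)(1) = 52π cm²/s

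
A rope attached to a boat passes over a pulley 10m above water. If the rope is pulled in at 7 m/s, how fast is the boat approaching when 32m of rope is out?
16√231/33 ≈ 7.369 m/s

rope² = x² + 10²
x = √(32² - 10²) = 2√231
dx/dt = (rope/x) · d(rope)/dt = (32/(2√231)) · (-7) = -16√231/33 m/s
The boat approaches at 16√231/33 ≈ 7.369 m/s.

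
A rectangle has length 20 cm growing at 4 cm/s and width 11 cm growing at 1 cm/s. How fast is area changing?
64 cm²/s

A = lw
dA/dt = w·dl/dt + l·dw/dt = 11·4 + 20·1 = 64 cm²/s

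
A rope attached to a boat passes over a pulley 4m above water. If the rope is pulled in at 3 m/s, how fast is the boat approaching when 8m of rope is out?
2√3 ≈ 3.464 m/s

rope² = x² + 4²
x = √(8² - 4²) = 4√3
dx/dt = (rope/x) · d(rope)/dt = (8/(4√3)) · (-3) = -2√3 m/s
The boat approaches at 2√3 ≈ 3.464 m/s.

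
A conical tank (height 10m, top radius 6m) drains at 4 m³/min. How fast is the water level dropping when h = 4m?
25/(36π) ≈ 0.221 m/min

r/h = 6/10, so r = (3/5)h
V = (1/3)πr²h = (1/3)π((3/5)h)²h = (3/25)πh³
dV/dh = (9/25)πh²
dh/dt = (dV/dt)/(dV/dh) = -4/((9/25)π·4²) = -25/(36π) m/min
The level is dropping at 25/(36π) ≈ 0.221 m/min.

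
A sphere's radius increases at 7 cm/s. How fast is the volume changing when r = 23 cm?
14812π cm³/s

V = (4/3)πr³
dV/dt = dV/dr · dr/dt = 4πr² · 7
At r = 23: dV/dt = 14812π cm³/s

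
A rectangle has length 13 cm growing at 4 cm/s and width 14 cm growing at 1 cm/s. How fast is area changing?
69 cm²/s

A = lw
dA/dt = w·dl/dt + l·dw/dt = 14·4 + 13·1 = 69 cm²/s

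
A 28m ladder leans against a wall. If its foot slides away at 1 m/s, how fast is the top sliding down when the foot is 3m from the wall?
3√31/155 ≈ 0.1078 m/s

x² + y² = 28²
2x·dx/dt + 2y·dy/dt = 0
dy/dt = -x/y · dx/dt = -3/(5√31) · 1 = -3√31/155 m/s
The top is descending at 3√31/155 ≈ 0.1078 m/s.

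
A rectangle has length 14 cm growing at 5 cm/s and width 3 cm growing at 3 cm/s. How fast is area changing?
57 cm²/s

A = lw
dA/dt = w·dl/dt + l·dw/dt = 3·5 + 14·3 = 57 cm²/s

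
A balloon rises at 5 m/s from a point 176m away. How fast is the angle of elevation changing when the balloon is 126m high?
0.018783 rad/s

tan(θ) = y/176
sec²(θ) · dθ/dt = (1/176) · dy/dt
dθ/dt = cos²(θ)/176 · 5 = 176/(176² + 126²) · 5
dθ/dt = 0.018783 rad/s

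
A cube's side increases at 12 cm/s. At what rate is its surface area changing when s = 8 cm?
1152 cm²/s

A = 6s²
dA/dt = 12s · ds/dt = 12·8·12 = 1152 cm²/s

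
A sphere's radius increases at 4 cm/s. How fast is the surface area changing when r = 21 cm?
672π cm²/s

S = 4πr²
dS/dt = dS/dr · dr/dt = 8πr · 4
At r = 21: dS/dt = 672π cm²/s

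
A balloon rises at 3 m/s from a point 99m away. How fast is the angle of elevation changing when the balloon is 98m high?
0.015305 rad/s

tan(θ) = y/99
sec²(θ) · dθ/dt = (1/99) · dy/dt
dθ/dt = cos²(θ)/99 · 3 = 99/(99² + 98²) · 3
dθ/dt = 0.015305 rad/s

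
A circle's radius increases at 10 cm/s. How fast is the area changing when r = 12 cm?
240π cm²/s

A = πr²
dA/dt = 2πr · dr/dt = 2π(12)(10) = 240π cm²/s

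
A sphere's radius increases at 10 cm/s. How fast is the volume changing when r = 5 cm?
1000π cm³/s

V = (4/3)πr³
dV/dt = dV/dr · dr/dt = 4πr² · 10
At r = 5: dV/dt = 1000π cm³/s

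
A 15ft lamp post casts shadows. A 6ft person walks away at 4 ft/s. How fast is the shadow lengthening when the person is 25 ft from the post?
8/3 ft/s

By similar triangles: 15/(x+s) = 6/s
Solving: s = 6x/9
ds/dt = 6/9 · dx/dt = 2/3 · 4 = 8/3 ft/s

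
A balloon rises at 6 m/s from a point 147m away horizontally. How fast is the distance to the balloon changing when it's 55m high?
165√24634/12317 ≈ 2.103 m/s

z² = 147² + y²
z = √(147² + 55²) = √24634
dz/dt = y/z · dy/dt = 55/√24634 · 6 = 165√24634/12317 ≈ 2.103 m/s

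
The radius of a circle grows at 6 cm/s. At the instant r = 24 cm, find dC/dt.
12π cm/s

C = 2πr
dC/dt = 2π · dr/dt = 2π · 6 = 12π cm/s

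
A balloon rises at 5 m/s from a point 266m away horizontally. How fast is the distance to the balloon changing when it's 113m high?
113√3341/3341 ≈ 1.955 m/s

z² = 266² + y²
z = √(266² + 113²) = 5√3341
dz/dt = y/z · dy/dt = 113/(5√3341) · 5 = 113√3341/3341 ≈ 1.955 m/s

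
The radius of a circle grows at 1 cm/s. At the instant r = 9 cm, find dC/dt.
2π cm/s

C = 2πr
dC/dt = 2π · dr/dt = 2π · 1 = 2π cm/s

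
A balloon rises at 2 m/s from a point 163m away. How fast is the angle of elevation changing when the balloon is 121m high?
0.007911 rad/s

tan(θ) = y/163
sec²(θ) · dθ/dt = (1/163) · dy/dt
dθ/dt = cos²(θ)/163 · 2 = 163/(163² + 121²) · 2
dθ/dt = 0.007911 rad/s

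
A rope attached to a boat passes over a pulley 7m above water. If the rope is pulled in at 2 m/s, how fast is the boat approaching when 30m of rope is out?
60√851/851 ≈ 2.057 m/s

rope² = x² + 7²
x = √(30² - 7²) = √851
dx/dt = (rope/x) · d(rope)/dt = (30/√851) · (-2) = -60√851/851 m/s
The boat approaches at 60√851/851 ≈ 2.057 m/s.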